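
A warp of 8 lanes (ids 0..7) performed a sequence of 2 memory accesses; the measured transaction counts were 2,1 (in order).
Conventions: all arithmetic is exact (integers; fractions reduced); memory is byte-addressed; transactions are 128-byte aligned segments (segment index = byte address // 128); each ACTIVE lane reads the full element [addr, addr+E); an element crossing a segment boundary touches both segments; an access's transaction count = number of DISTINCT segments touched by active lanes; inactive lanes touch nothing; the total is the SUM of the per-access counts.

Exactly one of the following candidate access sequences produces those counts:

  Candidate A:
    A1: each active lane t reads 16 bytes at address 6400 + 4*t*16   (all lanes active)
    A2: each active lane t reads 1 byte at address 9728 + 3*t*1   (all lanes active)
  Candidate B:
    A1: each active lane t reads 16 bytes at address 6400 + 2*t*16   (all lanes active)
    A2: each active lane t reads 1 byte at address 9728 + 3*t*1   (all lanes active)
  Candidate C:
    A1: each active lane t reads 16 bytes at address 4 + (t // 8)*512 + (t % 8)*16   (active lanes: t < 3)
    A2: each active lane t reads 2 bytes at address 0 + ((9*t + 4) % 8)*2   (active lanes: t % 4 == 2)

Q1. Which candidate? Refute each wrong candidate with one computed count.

A: A1 gives 4 transactions, not 2
C: A1 gives 1 transaction, not 2
B: all counts match (2,1)

Answer: B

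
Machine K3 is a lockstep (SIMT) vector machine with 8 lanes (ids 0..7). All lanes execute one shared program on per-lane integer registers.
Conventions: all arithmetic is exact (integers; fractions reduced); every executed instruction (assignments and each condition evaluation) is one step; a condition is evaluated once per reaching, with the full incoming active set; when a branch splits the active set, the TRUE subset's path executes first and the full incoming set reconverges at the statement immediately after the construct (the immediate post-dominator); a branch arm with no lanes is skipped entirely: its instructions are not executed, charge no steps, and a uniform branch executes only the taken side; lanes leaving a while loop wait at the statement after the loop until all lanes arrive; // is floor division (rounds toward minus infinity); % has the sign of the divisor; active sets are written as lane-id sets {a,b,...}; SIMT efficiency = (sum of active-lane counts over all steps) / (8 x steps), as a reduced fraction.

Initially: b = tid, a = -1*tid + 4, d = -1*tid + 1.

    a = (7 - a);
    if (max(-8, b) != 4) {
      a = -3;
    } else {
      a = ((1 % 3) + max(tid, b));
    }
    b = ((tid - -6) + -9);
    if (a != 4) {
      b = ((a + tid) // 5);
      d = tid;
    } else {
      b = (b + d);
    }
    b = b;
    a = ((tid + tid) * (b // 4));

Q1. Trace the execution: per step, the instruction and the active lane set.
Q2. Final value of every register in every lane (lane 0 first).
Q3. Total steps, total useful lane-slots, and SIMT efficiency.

step 0: a <- (7 - a)                 {0,1,2,3,4,5,6,7}
step 1: eval (max(-8, b) != 4)       {0,1,2,3,4,5,6,7}
step 2: a <- -3                      {0,1,2,3,5,6,7}
step 3: a <- ((1 % 3) + max(tid, b)) {4}
step 4: b <- ((tid - -6) + -9)       {0,1,2,3,4,5,6,7}
step 5: eval (a != 4)                {0,1,2,3,4,5,6,7}
step 6: b <- ((a + tid) // 5)        {0,1,2,3,4,5,6,7}
step 7: d <- tid                     {0,1,2,3,4,5,6,7}
step 8: b <- b                       {0,1,2,3,4,5,6,7}
step 9: a <- ((tid + tid) * (b // 4)) {0,1,2,3,4,5,6,7}

Answer: 10 steps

b: -1,-1,-1,0,1,0,0,0
a: 0,-2,-4,0,0,0,0,0
d: 0,1,2,3,4,5,6,7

steps = 10; useful = 72; efficiency = 72/80 = 9/10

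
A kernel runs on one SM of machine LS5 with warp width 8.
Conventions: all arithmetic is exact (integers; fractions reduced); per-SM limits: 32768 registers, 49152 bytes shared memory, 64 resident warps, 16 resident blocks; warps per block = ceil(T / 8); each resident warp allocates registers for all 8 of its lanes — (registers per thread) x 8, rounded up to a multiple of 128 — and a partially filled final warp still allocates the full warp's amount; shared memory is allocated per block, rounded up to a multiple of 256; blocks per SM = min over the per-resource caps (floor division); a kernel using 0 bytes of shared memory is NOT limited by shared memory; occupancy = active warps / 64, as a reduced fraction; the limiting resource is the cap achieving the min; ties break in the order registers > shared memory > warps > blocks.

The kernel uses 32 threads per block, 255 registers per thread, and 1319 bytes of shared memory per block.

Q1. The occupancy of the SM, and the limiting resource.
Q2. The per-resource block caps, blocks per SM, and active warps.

Answer: occupancy 1/4, limited by registers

registers: 4 blocks
shared memory: 32 blocks
warps: 16 blocks
blocks: 16 blocks

Answer: 4 blocks, 16 active warps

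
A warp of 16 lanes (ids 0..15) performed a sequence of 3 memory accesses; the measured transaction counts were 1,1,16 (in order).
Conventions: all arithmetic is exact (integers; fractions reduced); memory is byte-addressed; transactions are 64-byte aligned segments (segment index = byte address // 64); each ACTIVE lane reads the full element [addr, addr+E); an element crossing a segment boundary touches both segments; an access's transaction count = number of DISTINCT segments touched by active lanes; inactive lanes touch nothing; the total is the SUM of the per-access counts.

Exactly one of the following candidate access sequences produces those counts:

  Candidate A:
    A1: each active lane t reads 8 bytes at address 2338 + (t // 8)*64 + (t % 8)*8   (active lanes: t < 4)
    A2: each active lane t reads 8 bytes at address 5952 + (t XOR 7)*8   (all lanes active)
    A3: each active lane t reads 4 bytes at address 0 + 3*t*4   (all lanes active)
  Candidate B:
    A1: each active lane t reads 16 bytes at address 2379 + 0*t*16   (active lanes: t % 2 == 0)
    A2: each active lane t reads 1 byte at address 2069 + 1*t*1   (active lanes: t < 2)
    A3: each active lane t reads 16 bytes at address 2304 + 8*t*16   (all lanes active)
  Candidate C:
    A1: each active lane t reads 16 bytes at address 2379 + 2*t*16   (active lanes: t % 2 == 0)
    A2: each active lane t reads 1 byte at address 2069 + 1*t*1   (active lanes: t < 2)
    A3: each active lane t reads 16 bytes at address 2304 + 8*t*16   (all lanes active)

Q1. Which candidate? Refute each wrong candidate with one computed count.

A: A1 gives 2 transactions, not 1
C: A1 gives 8 transactions, not 1
B: all counts match (1,1,16)

Answer: B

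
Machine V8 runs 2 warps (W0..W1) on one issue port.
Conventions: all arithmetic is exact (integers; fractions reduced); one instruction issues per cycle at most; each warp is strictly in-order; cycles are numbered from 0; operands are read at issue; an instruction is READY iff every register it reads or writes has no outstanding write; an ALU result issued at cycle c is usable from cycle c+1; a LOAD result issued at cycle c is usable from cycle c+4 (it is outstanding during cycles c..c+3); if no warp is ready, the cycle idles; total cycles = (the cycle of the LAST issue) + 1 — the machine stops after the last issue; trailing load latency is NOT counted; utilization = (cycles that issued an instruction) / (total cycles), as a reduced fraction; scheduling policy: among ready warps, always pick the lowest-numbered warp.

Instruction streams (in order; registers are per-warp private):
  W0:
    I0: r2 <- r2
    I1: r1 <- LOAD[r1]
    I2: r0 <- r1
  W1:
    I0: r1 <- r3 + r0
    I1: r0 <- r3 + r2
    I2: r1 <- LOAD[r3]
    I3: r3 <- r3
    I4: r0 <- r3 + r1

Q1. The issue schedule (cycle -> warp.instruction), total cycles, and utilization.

cycle 0: W0.I0
cycle 1: W0.I1
cycle 2: W1.I0
cycle 3: W1.I1
cycle 4: W1.I2
cycle 5: W0.I2
cycle 6: W1.I3
cycle 7: idle
cycle 8: W1.I4

Answer: 9 cycles, utilization 8/9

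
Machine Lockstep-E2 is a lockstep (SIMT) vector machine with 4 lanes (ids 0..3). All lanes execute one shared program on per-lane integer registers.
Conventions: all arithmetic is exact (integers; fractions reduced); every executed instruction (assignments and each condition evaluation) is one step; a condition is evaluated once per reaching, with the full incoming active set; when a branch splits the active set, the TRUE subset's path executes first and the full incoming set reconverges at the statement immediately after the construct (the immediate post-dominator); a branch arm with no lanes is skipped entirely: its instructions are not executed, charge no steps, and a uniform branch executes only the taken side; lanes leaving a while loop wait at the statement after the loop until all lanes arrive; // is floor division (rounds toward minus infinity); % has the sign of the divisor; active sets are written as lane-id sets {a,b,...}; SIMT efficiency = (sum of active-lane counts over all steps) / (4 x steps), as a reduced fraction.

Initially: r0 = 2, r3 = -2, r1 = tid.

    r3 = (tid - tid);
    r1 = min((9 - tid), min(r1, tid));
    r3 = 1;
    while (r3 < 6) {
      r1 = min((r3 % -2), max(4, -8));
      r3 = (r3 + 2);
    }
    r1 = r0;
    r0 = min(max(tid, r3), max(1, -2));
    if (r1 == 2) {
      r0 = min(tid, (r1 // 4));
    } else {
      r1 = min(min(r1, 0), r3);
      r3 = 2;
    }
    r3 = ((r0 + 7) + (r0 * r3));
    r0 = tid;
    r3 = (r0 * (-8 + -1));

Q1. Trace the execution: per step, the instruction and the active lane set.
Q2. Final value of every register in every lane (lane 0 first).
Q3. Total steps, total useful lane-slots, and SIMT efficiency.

step 0: r3 <- (tid - tid)            {0,1,2,3}
step 1: r1 <- min((9 - tid), min(r1, tid)) {0,1,2,3}
step 2: r3 <- 1                      {0,1,2,3}
step 3: eval (r3 < 6)                {0,1,2,3}
step 4: r1 <- min((r3 % -2), max(4, -8)) {0,1,2,3}
step 5: r3 <- (r3 + 2)               {0,1,2,3}
step 6: eval (r3 < 6)                {0,1,2,3}
step 7: r1 <- min((r3 % -2), max(4, -8)) {0,1,2,3}
step 8: r3 <- (r3 + 2)               {0,1,2,3}
step 9: eval (r3 < 6)                {0,1,2,3}
step 10: r1 <- min((r3 % -2), max(4, -8)) {0,1,2,3}
step 11: r3 <- (r3 + 2)               {0,1,2,3}
step 12: eval (r3 < 6)                {0,1,2,3}
step 13: r1 <- r0                     {0,1,2,3}
step 14: r0 <- min(max(tid, r3), max(1, -2)) {0,1,2,3}
step 15: eval (r1 == 2)               {0,1,2,3}
step 16: r0 <- min(tid, (r1 // 4))    {0,1,2,3}
step 17: r3 <- ((r0 + 7) + (r0 * r3)) {0,1,2,3}
step 18: r0 <- tid                    {0,1,2,3}
step 19: r3 <- (r0 * (-8 + -1))       {0,1,2,3}

Answer: 20 steps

r0: 0,1,2,3
r3: 0,-9,-18,-27
r1: 2,2,2,2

steps = 20; useful = 80; efficiency = 80/80 = 1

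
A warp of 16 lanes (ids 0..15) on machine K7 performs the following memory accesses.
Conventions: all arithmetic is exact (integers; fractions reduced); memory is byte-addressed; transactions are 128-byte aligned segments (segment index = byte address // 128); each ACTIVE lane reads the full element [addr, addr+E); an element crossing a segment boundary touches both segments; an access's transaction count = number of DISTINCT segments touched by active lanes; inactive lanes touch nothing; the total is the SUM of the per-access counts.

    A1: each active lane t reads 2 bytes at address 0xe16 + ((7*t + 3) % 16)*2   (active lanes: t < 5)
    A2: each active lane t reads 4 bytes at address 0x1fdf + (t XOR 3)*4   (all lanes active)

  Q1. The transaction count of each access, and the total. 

A1: 1 transaction
A2: 2 transactions

Answer: 1,2; total 3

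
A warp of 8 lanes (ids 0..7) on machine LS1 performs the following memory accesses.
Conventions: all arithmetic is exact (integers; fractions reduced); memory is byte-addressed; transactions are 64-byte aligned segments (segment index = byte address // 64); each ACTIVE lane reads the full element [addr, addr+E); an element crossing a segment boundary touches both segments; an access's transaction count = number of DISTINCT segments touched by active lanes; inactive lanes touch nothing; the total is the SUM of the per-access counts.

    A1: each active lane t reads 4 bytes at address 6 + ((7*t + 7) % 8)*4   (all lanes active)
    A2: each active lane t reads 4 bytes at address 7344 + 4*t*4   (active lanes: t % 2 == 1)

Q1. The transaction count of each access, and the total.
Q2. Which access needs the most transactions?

A1: 1 transaction
A2: 2 transactions

Answer: 1,2; total 3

Answer: A2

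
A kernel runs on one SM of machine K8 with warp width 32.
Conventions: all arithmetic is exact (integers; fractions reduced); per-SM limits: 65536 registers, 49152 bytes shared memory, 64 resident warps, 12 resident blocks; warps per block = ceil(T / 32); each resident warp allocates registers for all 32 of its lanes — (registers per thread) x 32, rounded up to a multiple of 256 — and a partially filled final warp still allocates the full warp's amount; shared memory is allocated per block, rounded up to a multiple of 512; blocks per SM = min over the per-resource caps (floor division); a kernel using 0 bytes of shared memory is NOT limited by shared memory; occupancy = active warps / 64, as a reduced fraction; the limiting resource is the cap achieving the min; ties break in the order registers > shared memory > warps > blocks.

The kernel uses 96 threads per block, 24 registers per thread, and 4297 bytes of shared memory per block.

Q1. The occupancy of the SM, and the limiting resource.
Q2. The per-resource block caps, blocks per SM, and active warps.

Answer: occupancy 15/32, limited by shared memory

registers: 28 blocks
shared memory: 10 blocks
warps: 21 blocks
blocks: 12 blocks

Answer: 10 blocks, 30 active warps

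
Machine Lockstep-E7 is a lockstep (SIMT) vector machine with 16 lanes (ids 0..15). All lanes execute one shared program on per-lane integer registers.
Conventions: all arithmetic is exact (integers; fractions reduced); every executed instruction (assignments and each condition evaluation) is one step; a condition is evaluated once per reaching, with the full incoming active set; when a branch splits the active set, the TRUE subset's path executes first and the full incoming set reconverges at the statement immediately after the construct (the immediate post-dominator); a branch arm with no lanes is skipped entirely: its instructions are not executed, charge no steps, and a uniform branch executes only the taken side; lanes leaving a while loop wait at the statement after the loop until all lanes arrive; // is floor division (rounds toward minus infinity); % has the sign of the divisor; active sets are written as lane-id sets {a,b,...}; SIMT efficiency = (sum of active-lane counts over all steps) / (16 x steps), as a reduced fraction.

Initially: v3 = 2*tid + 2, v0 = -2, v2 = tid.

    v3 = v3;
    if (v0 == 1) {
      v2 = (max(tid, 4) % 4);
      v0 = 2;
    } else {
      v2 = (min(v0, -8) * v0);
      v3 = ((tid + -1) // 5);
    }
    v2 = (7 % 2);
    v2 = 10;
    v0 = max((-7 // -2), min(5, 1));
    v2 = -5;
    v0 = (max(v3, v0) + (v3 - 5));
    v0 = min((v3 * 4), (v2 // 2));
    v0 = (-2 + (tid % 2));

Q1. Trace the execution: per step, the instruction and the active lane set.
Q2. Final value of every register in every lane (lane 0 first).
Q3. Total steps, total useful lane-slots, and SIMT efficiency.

step 0: v3 <- v3                     {0,1,2,3,4,5,6,7,8,9,10,11,12,13,14,15}
step 1: eval (v0 == 1)               {0,1,2,3,4,5,6,7,8,9,10,11,12,13,14,15}
step 2: v2 <- (min(v0, -8) * v0)     {0,1,2,3,4,5,6,7,8,9,10,11,12,13,14,15}
step 3: v3 <- ((tid + -1) // 5)      {0,1,2,3,4,5,6,7,8,9,10,11,12,13,14,15}
step 4: v2 <- (7 % 2)                {0,1,2,3,4,5,6,7,8,9,10,11,12,13,14,15}
step 5: v2 <- 10                     {0,1,2,3,4,5,6,7,8,9,10,11,12,13,14,15}
step 6: v0 <- max((-7 // -2), min(5, 1)) {0,1,2,3,4,5,6,7,8,9,10,11,12,13,14,15}
step 7: v2 <- -5                     {0,1,2,3,4,5,6,7,8,9,10,11,12,13,14,15}
step 8: v0 <- (max(v3, v0) + (v3 - 5)) {0,1,2,3,4,5,6,7,8,9,10,11,12,13,14,15}
step 9: v0 <- min((v3 * 4), (v2 // 2)) {0,1,2,3,4,5,6,7,8,9,10,11,12,13,14,15}
step 10: v0 <- (-2 + (tid % 2))       {0,1,2,3,4,5,6,7,8,9,10,11,12,13,14,15}

Answer: 11 steps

v3: -1,0,0,0,0,0,1,1,1,1,1,2,2,2,2,2
v0: -2,-1,-2,-1,-2,-1,-2,-1,-2,-1,-2,-1,-2,-1,-2,-1
v2: -5,-5,-5,-5,-5,-5,-5,-5,-5,-5,-5,-5,-5,-5,-5,-5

steps = 11; useful = 176; efficiency = 176/176 = 1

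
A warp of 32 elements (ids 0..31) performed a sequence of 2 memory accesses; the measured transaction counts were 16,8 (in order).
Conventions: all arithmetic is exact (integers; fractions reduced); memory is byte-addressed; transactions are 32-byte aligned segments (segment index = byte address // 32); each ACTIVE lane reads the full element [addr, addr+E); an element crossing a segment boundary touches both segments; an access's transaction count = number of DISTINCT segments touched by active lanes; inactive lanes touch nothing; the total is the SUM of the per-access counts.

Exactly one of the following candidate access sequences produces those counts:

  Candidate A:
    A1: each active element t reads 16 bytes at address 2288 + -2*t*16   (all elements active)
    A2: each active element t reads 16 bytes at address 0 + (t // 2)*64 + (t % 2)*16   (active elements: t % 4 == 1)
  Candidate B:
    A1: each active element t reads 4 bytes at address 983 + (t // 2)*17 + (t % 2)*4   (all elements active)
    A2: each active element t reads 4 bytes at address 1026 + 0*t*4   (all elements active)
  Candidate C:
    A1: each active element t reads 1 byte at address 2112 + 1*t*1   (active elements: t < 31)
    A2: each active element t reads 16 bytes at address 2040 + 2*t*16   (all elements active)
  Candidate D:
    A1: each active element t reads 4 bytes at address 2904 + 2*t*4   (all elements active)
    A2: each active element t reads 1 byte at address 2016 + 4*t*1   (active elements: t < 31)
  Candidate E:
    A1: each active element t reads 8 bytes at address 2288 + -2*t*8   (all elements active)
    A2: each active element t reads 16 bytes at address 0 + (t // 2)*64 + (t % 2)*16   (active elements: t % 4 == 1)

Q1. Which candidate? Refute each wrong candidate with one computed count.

A: A1 gives 32 transactions, not 16
B: A1 gives 9 transactions, not 16
C: A1 gives 1 transaction, not 16
D: A1 gives 9 transactions, not 16
E: all counts match (16,8)

Answer: E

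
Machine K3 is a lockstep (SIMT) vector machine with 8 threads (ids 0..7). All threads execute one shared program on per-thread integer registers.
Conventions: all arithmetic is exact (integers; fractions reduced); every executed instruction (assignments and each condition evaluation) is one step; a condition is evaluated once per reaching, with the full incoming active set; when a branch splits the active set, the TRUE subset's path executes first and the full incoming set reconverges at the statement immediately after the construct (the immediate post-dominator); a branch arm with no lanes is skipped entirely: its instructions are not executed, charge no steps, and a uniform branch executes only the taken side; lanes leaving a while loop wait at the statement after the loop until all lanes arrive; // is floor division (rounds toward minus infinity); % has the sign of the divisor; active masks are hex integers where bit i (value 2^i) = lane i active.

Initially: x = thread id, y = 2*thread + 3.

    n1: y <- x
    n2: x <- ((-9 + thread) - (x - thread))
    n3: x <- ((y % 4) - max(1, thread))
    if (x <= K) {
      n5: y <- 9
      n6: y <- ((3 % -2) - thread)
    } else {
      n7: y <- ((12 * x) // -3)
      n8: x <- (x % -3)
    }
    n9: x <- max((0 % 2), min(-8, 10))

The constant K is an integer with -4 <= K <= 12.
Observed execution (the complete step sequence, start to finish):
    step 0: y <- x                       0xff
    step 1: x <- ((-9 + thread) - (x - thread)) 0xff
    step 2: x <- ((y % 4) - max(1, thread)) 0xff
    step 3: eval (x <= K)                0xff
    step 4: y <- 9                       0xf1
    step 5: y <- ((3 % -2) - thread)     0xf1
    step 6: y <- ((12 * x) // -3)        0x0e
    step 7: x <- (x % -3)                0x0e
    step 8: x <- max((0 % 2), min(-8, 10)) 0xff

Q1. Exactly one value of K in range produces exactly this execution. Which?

Answer: K = -1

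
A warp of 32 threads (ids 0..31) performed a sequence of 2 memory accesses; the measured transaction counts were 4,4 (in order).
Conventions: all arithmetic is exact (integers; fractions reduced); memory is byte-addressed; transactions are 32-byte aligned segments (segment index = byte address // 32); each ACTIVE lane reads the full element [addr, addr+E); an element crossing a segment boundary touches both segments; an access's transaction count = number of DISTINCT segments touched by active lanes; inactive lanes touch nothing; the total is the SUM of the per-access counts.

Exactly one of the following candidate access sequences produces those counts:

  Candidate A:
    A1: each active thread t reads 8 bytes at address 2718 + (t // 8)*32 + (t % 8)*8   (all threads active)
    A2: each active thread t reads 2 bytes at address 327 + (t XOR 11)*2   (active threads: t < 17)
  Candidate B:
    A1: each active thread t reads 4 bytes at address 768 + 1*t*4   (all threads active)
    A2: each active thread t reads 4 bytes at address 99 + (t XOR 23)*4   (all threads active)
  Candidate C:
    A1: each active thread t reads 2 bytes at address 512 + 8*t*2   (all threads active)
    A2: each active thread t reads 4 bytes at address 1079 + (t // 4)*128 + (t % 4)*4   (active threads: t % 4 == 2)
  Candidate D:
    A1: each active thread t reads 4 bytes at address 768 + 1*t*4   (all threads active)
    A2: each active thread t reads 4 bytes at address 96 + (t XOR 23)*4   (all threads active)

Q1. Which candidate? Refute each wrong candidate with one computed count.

A: A1 gives 6 transactions, not 4
B: A2 gives 5 transactions, not 4
C: A1 gives 16 transactions, not 4
D: all counts match (4,4)

Answer: D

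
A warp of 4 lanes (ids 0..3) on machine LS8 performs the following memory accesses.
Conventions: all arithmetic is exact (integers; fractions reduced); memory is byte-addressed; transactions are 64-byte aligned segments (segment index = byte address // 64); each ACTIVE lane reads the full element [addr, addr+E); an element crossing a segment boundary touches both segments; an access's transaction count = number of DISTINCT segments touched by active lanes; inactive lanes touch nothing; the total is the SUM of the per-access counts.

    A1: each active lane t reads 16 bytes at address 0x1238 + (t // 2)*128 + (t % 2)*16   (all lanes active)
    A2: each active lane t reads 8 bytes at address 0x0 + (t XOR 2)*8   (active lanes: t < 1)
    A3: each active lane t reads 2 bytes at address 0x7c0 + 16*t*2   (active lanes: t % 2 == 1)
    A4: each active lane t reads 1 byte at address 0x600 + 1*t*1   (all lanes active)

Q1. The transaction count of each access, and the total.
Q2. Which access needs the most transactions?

A1: 4 transactions
A2: 1 transaction
A3: 2 transactions
A4: 1 transaction

Answer: 4,1,2,1; total 8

Answer: A1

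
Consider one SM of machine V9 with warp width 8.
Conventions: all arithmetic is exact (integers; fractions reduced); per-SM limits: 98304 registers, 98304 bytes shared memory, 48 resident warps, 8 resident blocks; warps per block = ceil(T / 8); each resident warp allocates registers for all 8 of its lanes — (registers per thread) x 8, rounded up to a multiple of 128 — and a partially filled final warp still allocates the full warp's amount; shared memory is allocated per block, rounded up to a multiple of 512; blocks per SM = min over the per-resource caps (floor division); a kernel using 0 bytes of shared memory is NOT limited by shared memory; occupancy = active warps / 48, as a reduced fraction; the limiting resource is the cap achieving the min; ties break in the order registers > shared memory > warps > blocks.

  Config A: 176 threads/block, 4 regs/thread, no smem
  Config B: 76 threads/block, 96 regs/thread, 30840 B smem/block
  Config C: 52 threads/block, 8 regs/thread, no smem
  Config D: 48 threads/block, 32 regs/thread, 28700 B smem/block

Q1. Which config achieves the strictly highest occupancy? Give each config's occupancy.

occupancies: A 11/12, B 5/8, C 7/8, D 3/8

Answer: A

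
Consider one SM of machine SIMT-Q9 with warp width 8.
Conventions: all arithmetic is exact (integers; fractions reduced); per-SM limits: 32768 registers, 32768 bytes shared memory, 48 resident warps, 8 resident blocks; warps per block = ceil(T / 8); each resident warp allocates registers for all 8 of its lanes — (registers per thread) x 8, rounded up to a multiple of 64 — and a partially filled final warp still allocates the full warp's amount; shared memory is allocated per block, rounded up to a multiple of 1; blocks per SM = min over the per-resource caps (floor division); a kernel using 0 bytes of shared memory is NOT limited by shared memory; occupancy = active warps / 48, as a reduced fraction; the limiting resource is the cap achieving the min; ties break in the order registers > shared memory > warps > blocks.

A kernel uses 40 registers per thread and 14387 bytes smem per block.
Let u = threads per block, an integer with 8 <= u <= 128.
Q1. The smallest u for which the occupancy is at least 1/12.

Answer: u = 9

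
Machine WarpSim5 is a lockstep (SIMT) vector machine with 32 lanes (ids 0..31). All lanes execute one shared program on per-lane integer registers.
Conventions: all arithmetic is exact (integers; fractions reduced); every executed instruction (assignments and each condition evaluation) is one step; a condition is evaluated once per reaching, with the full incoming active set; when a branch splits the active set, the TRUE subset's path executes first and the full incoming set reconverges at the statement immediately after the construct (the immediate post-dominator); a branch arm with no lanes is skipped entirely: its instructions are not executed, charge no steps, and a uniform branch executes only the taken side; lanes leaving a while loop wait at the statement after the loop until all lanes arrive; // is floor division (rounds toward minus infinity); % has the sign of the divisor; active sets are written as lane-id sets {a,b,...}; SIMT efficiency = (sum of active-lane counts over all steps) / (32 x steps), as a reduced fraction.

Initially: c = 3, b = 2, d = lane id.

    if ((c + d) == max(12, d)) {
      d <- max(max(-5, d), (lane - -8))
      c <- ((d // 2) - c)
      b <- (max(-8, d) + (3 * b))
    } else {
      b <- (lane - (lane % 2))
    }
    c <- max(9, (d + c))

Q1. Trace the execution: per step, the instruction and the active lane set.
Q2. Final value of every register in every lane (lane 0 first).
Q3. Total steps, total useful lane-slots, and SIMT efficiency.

step 0: eval ((c + d) == max(12, d)) {0,1,2,3,4,5,6,7,8,9,10,11,12,13,14,15,16,17,18,19,20,21,22,23,24,25,26,27,28,29,30,31}
step 1: d <- max(max(-5, d), (lane - -8)) {9}
step 2: c <- ((d // 2) - c)          {9}
step 3: b <- (max(-8, d) + (3 * b))  {9}
step 4: b <- (lane - (lane % 2))     {0,1,2,3,4,5,6,7,8,10,11,12,13,14,15,16,17,18,19,20,21,22,23,24,25,26,27,28,29,30,31}
step 5: c <- max(9, (d + c))         {0,1,2,3,4,5,6,7,8,9,10,11,12,13,14,15,16,17,18,19,20,21,22,23,24,25,26,27,28,29,30,31}

Answer: 6 steps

c: 9,9,9,9,9,9,9,10,11,22,13,14,15,16,17,18,19,20,21,22,23,24,25,26,27,28,29,30,31,32,33,34
b: 0,0,2,2,4,4,6,6,8,23,10,10,12,12,14,14,16,16,18,18,20,20,22,22,24,24,26,26,28,28,30,30
d: 0,1,2,3,4,5,6,7,8,17,10,11,12,13,14,15,16,17,18,19,20,21,22,23,24,25,26,27,28,29,30,31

steps = 6; useful = 98; efficiency = 98/192 = 49/96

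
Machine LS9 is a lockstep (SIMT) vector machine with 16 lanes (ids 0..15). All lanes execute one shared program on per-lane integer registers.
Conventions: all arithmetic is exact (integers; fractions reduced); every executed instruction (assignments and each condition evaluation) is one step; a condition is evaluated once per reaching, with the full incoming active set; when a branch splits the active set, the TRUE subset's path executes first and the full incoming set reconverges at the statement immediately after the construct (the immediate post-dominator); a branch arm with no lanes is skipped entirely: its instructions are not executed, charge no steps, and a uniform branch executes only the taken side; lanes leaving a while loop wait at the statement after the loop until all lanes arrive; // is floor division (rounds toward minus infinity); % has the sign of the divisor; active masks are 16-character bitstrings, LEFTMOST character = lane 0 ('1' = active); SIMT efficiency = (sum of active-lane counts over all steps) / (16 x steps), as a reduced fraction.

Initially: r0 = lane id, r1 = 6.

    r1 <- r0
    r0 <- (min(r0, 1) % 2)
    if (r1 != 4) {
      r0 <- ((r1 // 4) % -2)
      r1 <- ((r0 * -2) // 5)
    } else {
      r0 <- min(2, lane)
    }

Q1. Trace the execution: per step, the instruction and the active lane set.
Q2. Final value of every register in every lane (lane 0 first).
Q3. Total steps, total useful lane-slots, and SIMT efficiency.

step 0: r1 <- r0                     1111111111111111
step 1: r0 <- (min(r0, 1) % 2)       1111111111111111
step 2: eval (r1 != 4)               1111111111111111
step 3: r0 <- ((r1 // 4) % -2)       1111011111111111
step 4: r1 <- ((r0 * -2) // 5)       1111011111111111
step 5: r0 <- min(2, lane)           0000100000000000

Answer: 6 steps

r0: 0,0,0,0,2,-1,-1,-1,0,0,0,0,-1,-1,-1,-1
r1: 0,0,0,0,4,0,0,0,0,0,0,0,0,0,0,0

steps = 6; useful = 79; efficiency = 79/96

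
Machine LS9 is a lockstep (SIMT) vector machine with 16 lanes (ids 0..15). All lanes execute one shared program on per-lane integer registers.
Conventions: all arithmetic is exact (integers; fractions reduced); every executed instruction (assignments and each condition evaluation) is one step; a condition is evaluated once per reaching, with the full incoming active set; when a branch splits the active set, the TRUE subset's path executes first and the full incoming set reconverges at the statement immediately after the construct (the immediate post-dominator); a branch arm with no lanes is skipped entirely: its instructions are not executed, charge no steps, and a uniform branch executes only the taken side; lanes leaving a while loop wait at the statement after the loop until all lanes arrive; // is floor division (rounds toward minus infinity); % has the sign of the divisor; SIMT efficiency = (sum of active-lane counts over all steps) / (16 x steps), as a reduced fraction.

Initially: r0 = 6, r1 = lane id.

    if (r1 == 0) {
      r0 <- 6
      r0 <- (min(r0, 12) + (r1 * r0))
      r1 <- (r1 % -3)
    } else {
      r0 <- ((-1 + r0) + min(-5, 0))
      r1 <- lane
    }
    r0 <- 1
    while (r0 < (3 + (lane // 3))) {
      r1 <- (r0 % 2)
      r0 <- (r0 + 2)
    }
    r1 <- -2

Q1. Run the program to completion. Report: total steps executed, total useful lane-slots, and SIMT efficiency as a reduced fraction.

Answer: 21 steps, 208 useful, 13/21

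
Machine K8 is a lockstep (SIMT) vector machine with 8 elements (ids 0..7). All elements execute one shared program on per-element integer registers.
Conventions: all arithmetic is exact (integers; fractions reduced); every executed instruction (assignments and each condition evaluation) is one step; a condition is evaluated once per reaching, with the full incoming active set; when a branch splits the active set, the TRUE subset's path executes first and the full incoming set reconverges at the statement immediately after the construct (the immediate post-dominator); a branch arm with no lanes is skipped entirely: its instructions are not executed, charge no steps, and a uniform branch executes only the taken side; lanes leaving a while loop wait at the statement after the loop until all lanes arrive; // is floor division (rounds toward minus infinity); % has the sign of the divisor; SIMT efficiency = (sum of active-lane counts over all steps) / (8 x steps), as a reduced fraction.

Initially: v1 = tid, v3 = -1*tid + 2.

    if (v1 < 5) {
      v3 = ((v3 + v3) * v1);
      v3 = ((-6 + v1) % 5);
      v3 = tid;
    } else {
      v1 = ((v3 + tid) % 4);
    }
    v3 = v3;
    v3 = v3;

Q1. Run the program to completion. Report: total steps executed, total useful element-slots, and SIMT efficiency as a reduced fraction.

Answer: 7 steps, 42 useful, 3/4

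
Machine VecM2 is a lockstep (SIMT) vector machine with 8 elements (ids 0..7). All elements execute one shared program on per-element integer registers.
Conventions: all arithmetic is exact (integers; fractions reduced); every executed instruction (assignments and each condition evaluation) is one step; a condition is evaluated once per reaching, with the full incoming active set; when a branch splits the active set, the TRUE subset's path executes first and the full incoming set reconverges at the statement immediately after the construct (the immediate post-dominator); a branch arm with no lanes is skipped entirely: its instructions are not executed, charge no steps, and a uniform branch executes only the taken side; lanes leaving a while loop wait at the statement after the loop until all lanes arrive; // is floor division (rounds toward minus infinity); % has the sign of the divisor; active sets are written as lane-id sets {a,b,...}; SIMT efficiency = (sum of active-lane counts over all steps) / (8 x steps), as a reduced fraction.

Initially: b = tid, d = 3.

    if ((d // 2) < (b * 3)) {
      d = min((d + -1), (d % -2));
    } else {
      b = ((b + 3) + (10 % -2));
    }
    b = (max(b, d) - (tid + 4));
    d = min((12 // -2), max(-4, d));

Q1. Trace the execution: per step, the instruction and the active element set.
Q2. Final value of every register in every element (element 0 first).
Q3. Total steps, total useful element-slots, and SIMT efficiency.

step 0: eval ((d // 2) < (b * 3))    {0,1,2,3,4,5,6,7}
step 1: d <- min((d + -1), (d % -2)) {1,2,3,4,5,6,7}
step 2: b <- ((b + 3) + (10 % -2))   {0}
step 3: b <- (max(b, d) - (tid + 4)) {0,1,2,3,4,5,6,7}
step 4: d <- min((12 // -2), max(-4, d)) {0,1,2,3,4,5,6,7}

Answer: 5 steps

b: -1,-4,-4,-4,-4,-4,-4,-4
d: -6,-6,-6,-6,-6,-6,-6,-6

steps = 5; useful = 32; efficiency = 32/40 = 4/5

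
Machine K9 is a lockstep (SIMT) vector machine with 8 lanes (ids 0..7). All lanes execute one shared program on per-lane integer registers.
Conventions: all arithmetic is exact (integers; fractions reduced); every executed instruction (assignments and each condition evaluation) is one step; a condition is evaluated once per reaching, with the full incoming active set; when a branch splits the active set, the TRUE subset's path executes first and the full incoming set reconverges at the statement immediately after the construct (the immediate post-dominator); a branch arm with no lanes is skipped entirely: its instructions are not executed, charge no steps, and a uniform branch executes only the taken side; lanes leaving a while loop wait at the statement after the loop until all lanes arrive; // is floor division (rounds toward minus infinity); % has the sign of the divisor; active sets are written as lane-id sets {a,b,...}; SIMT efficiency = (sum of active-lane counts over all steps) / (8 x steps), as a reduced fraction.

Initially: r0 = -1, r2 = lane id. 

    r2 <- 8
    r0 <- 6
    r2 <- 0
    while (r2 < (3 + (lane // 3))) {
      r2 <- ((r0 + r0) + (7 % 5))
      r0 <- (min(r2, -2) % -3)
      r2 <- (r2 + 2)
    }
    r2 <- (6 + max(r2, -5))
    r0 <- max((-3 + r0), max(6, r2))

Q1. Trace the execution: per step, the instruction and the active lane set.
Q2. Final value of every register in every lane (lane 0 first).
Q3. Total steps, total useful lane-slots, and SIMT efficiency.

step 0: r2 <- 8                      {0,1,2,3,4,5,6,7}
step 1: r0 <- 6                      {0,1,2,3,4,5,6,7}
step 2: r2 <- 0                      {0,1,2,3,4,5,6,7}
step 3: eval (r2 < (3 + (lane // 3))) {0,1,2,3,4,5,6,7}
step 4: r2 <- ((r0 + r0) + (7 % 5))  {0,1,2,3,4,5,6,7}
step 5: r0 <- (min(r2, -2) % -3)     {0,1,2,3,4,5,6,7}
step 6: r2 <- (r2 + 2)               {0,1,2,3,4,5,6,7}
step 7: eval (r2 < (3 + (lane // 3))) {0,1,2,3,4,5,6,7}
step 8: r2 <- (6 + max(r2, -5))      {0,1,2,3,4,5,6,7}
step 9: r0 <- max((-3 + r0), max(6, r2)) {0,1,2,3,4,5,6,7}

Answer: 10 steps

r0: 22,22,22,22,22,22,22,22
r2: 22,22,22,22,22,22,22,22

steps = 10; useful = 80; efficiency = 80/80 = 1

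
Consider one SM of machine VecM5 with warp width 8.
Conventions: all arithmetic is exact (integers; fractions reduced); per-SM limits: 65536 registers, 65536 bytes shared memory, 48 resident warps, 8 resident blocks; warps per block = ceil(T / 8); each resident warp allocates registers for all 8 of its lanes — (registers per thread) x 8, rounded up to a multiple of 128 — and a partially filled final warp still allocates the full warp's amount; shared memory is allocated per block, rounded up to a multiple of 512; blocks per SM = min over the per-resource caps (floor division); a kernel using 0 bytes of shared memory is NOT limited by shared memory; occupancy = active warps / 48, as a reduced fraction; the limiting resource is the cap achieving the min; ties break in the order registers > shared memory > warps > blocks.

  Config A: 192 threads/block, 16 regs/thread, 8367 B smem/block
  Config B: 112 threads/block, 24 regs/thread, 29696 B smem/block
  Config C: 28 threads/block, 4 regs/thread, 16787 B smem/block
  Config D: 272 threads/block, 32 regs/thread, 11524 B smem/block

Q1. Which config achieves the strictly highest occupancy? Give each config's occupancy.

occupancies: A 1, B 7/12, C 1/4, D 17/24

Answer: A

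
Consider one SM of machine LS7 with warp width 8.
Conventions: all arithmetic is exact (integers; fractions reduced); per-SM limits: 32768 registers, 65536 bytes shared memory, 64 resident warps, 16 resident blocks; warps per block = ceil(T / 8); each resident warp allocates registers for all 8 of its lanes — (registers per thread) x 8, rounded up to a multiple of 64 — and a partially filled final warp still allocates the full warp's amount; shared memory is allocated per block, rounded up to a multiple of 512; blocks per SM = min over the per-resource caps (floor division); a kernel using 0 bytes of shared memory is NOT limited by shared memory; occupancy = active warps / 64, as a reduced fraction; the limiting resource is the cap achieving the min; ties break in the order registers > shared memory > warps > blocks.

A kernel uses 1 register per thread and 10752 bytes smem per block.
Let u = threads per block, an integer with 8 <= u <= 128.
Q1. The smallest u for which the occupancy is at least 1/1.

Answer: u = 121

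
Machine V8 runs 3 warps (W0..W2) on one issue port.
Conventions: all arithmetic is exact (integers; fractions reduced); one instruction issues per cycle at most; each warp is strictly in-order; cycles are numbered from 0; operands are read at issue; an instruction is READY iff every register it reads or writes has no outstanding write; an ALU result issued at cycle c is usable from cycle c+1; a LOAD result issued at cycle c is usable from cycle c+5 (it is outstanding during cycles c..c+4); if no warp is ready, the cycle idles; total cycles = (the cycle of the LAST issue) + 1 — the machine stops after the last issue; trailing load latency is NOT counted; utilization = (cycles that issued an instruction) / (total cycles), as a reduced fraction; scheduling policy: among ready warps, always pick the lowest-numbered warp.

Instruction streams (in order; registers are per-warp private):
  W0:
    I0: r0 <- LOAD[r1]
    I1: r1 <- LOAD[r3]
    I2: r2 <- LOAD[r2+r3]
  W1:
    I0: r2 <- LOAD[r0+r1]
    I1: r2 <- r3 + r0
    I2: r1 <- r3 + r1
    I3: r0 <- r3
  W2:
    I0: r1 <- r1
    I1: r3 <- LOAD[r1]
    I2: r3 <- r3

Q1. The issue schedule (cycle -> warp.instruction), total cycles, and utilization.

cycle 0: W0.I0
cycle 1: W0.I1
cycle 2: W0.I2
cycle 3: W1.I0
cycle 4: W2.I0
cycle 5: W2.I1
cycle 6: idle
cycle 7: idle
cycle 8: W1.I1
cycle 9: W1.I2
cycle 10: W1.I3
cycle 11: W2.I2

Answer: 12 cycles, utilization 5/6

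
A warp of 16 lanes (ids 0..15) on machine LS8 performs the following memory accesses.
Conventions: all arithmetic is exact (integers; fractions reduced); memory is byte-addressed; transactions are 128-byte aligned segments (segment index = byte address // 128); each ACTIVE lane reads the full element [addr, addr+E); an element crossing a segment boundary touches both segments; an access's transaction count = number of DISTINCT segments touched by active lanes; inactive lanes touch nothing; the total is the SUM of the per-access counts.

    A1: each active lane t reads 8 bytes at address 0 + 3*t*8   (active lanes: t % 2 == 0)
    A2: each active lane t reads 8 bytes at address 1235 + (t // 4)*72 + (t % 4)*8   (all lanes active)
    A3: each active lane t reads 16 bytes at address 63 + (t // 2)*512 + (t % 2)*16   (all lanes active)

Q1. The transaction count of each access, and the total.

A1: 3 transactions
A2: 3 transactions
A3: 8 transactions

Answer: 3,3,8; total 14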